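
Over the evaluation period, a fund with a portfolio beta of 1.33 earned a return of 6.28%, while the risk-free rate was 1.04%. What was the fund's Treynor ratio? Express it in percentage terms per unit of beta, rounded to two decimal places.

Treynor = (R_P − R_f) / β_P = (6.28% − 1.04%) / 1.3300 = 5.24% / 1.3300 = 3.94%

3.94%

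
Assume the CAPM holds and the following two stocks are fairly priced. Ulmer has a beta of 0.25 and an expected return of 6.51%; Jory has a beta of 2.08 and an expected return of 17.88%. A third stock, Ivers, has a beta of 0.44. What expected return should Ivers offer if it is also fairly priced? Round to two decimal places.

MRP (SML slope) = (17.88% − 6.51%) / (2.08 − 0.25) = 11.37% / 1.83 = 6.2131%
R_f (intercept) = 6.51% − 0.25 × 6.2131% = 4.9567%
E(R_Ivers) = R_f + β × MRP = 4.9567% + 0.44 × 6.2131% = 7.69%

7.69%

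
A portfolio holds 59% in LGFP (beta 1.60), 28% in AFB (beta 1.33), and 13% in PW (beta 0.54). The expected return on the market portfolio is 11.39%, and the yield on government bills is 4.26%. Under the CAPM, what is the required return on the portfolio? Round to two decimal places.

β_P = Σ w_i β_i = 0.59×1.60 + 0.28×1.33 + 0.13×0.54 = 1.3866
MRP = 11.39% − 4.26% = 7.13%
E(R_P) = R_f + β_P × MRP = 4.26% + 1.3866 × 7.13% = 14.15%

14.15%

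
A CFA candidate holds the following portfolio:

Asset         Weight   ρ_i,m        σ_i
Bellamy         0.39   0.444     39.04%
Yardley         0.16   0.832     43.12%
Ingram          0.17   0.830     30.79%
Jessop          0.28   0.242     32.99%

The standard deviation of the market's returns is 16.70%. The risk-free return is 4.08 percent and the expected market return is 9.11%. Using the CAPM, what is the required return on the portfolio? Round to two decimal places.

9.83%

β_Bellamy = 0.444 × 39.04% / 16.70% = 1.0379
β_Yardley = 0.832 × 43.12% / 16.70% = 2.1483
β_Ingram = 0.830 × 30.79% / 16.70% = 1.5303
β_Jessop = 0.242 × 32.99% / 16.70% = 0.4781
β_P = Σ w_i β_i = 0.39×1.0379 + 0.16×2.1483 + 0.17×1.5303 + 0.28×0.4781 = 1.1425
MRP = 9.11% − 4.08% = 5.03%
E(R_P) = R_f + β_P × MRP = 4.08% + 1.1425 × 5.03% = 9.83%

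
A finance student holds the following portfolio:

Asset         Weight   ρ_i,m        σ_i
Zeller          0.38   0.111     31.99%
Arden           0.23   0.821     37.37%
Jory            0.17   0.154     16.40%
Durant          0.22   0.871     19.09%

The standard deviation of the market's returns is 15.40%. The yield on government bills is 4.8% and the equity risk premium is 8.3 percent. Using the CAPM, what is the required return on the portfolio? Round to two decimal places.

11.53%

β_Zeller = 0.111 × 31.99% / 15.40% = 0.2306
β_Arden = 0.821 × 37.37% / 15.40% = 1.9923
β_Jory = 0.154 × 16.40% / 15.40% = 0.1640
β_Durant = 0.871 × 19.09% / 15.40% = 1.0797
β_P = Σ w_i β_i = 0.38×0.2306 + 0.23×1.9923 + 0.17×0.1640 + 0.22×1.0797 = 0.8113
E(R_P) = R_f + β_P × MRP = 4.8% + 0.8113 × 8.3% = 11.53%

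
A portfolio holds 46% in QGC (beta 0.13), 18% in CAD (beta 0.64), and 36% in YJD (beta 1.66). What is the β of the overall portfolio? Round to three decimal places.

0.773

β_P = Σ w_i β_i = 0.46×0.13 + 0.18×0.64 + 0.36×1.66 = 0.7726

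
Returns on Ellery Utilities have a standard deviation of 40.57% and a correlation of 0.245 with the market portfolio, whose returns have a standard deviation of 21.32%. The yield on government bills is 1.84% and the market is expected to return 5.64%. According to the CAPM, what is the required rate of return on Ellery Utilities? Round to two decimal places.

3.61%

β = ρ × σ_i / σ_m = 0.245 × 40.57% / 21.32% = 0.4662
MRP = 5.64% − 1.84% = 3.80%
E(R) = 1.84% + 0.4662 × 3.80% = 3.61%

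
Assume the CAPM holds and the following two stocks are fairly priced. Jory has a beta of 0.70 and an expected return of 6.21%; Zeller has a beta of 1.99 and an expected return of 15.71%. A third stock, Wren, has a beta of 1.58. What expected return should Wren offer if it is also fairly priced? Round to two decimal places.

MRP (SML slope) = (15.71% − 6.21%) / (1.99 − 0.70) = 9.50% / 1.29 = 7.3643%
R_f (intercept) = 6.21% − 0.70 × 7.3643% = 1.0550%
E(R_Wren) = R_f + β × MRP = 1.0550% + 1.58 × 7.3643% = 12.69%

12.69%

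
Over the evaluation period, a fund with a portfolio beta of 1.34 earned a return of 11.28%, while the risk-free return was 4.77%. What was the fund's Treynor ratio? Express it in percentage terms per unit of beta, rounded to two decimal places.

4.86%

Treynor = (R_P − R_f) / β_P = (11.28% − 4.77%) / 1.3400 = 6.51% / 1.3400 = 4.86%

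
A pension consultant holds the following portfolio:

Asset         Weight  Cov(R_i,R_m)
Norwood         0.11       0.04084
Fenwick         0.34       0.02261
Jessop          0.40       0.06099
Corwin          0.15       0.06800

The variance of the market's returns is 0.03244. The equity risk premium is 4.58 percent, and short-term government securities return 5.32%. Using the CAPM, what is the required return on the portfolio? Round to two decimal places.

β_Norwood = 0.04084 / 0.03244 = 1.2589
β_Fenwick = 0.02261 / 0.03244 = 0.6970
β_Jessop = 0.06099 / 0.03244 = 1.8801
β_Corwin = 0.06800 / 0.03244 = 2.0962
β_P = Σ w_i β_i = 0.11×1.2589 + 0.34×0.6970 + 0.40×1.8801 + 0.15×2.0962 = 1.4419
E(R_P) = R_f + β_P × MRP = 5.32% + 1.4419 × 4.58% = 11.92%

11.92%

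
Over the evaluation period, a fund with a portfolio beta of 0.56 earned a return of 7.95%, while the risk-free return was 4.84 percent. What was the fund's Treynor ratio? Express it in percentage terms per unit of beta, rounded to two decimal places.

Treynor = (R_P − R_f) / β_P = (7.95% − 4.84%) / 0.5600 = 3.11% / 0.5600 = 5.55%

5.55%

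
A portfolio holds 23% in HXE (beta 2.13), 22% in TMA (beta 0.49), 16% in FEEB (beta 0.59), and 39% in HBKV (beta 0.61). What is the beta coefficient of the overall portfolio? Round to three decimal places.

β_P = Σ w_i β_i = 0.23×2.13 + 0.22×0.49 + 0.16×0.59 + 0.39×0.61 = 0.9300

0.930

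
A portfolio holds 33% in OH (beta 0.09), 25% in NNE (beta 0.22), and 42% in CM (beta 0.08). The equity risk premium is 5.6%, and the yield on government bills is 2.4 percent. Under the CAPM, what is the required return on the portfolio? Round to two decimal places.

β_P = Σ w_i β_i = 0.33×0.09 + 0.25×0.22 + 0.42×0.08 = 0.1183
E(R_P) = R_f + β_P × MRP = 2.4% + 0.1183 × 5.6% = 3.06%

3.06%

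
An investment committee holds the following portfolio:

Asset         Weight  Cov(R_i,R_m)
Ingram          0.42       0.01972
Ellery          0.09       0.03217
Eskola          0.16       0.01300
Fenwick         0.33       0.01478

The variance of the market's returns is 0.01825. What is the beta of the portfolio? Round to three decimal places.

β_Ingram = 0.01972 / 0.01825 = 1.0805
β_Ellery = 0.03217 / 0.01825 = 1.7627
β_Eskola = 0.01300 / 0.01825 = 0.7123
β_Fenwick = 0.01478 / 0.01825 = 0.8099
β_P = Σ w_i β_i = 0.42×1.0805 + 0.09×1.7627 + 0.16×0.7123 + 0.33×0.8099 = 0.9937

0.994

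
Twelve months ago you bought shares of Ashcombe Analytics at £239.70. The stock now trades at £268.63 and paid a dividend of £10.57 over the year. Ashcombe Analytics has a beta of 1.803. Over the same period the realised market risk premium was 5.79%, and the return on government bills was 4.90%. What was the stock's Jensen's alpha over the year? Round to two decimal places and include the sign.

Realised HPR = (P1 + D1 − P0) / P0 = (268.63 + 10.57 − 239.70) / 239.70 = 39.50 / 239.70 = 16.4789%
CAPM required = R_f + β·MRP = 4.90% + 1.803 × 5.79% = 15.33937%
α = realised − required = 16.4789% − 15.33937% = +1.14%

+1.14%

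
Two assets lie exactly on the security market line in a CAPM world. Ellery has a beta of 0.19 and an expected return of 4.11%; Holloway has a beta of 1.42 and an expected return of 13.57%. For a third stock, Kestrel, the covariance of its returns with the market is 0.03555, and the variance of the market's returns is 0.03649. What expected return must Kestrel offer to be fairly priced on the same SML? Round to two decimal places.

10.14%

MRP = (13.57% − 4.11%) / (1.42 − 0.19) = 7.6911%
R_f = 4.11% − 0.19 × 7.6911% = 2.6487%
β_Kestrel = Cov / Var(R_m) = 0.03555 / 0.03649 = 0.9742
E(R_Kestrel) = R_f + β × MRP = 2.6487% + 0.9742 × 7.6911% = 10.14%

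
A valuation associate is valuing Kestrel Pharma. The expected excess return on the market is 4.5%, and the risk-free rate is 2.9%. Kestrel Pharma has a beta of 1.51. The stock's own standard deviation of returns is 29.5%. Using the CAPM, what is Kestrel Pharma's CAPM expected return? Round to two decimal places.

9.70%

E(R) = R_f + β × MRP = 2.9% + 1.51 × 4.5% = 9.70%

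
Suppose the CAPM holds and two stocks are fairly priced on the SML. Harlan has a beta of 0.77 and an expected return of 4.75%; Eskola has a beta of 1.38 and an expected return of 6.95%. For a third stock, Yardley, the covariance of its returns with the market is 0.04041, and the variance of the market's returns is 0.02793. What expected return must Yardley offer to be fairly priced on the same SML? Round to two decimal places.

7.19%

MRP = (6.95% − 4.75%) / (1.38 − 0.77) = 3.6066%
R_f = 4.75% − 0.77 × 3.6066% = 1.9729%
β_Yardley = Cov / Var(R_m) = 0.04041 / 0.02793 = 1.4468
E(R_Yardley) = R_f + β × MRP = 1.9729% + 1.4468 × 3.6066% = 7.19%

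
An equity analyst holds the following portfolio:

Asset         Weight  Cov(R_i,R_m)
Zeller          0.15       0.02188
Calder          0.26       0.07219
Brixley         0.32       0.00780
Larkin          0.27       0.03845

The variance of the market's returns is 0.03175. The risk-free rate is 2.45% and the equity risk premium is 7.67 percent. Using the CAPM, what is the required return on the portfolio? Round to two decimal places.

10.89%

β_Zeller = 0.02188 / 0.03175 = 0.6891
β_Calder = 0.07219 / 0.03175 = 2.2737
β_Brixley = 0.00780 / 0.03175 = 0.2457
β_Larkin = 0.03845 / 0.03175 = 1.2110
β_P = Σ w_i β_i = 0.15×0.6891 + 0.26×2.2737 + 0.32×0.2457 + 0.27×1.2110 = 1.1001
E(R_P) = R_f + β_P × MRP = 2.45% + 1.1001 × 7.67% = 10.89%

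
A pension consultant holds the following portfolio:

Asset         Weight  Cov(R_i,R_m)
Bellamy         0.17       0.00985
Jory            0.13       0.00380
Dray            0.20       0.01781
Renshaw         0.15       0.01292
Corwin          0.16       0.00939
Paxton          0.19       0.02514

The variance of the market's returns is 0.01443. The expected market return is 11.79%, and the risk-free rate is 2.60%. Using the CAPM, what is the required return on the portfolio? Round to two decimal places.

β_Bellamy = 0.00985 / 0.01443 = 0.6826
β_Jory = 0.00380 / 0.01443 = 0.2633
β_Dray = 0.01781 / 0.01443 = 1.2342
β_Renshaw = 0.01292 / 0.01443 = 0.8954
β_Corwin = 0.00939 / 0.01443 = 0.6507
β_Paxton = 0.02514 / 0.01443 = 1.7422
β_P = Σ w_i β_i = 0.17×0.6826 + 0.13×0.2633 + 0.20×1.2342 + 0.15×0.8954 + 0.16×0.6507 + 0.19×1.7422 = 0.9666
MRP = 11.79% − 2.60% = 9.19%
E(R_P) = R_f + β_P × MRP = 2.60% + 0.9666 × 9.19% = 11.48%

11.48%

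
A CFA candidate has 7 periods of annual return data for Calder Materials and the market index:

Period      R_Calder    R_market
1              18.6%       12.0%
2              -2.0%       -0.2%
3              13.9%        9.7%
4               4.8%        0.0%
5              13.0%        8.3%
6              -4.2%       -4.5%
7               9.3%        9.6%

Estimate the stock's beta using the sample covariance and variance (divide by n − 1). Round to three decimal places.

1.256

Mean R_i = (18.6 − 2.0 + 13.9 + 4.8 + 13.0 − 4.2 + 9.3) / 7 = 7.6286%
Mean R_m = (12.0 − 0.2 + 9.7 + 0.0 + 8.3 − 4.5 + 9.6) / 7 = 4.9857%
Σ(R_i − R̄_i)(R_m − R̄_m) = 308.2729  ⇒  Cov = 308.2729 / 6 = 51.3788
Σ(R_m − R̄_m)² = 245.4286  ⇒  Var(R_m) = 245.4286 / 6 = 40.9048
β = Cov / Var(R_m) = 51.3788 / 40.9048 = 1.2561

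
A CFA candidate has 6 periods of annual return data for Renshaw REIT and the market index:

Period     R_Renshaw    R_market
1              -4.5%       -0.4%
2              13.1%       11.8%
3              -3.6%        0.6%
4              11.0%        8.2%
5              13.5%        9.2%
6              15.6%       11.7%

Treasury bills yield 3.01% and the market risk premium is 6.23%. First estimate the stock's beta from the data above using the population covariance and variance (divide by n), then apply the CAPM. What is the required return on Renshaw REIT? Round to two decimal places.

Mean R_i = (-4.5 + 13.1 − 3.6 + 11.0 + 13.5 + 15.6) / 6 = 7.5167%
Mean R_m = (-0.4 + 11.8 + 0.6 + 8.2 + 9.2 + 11.7) / 6 = 6.8500%
Σ(R_i − R̄_i)(R_m − R̄_m) = 242.2050  ⇒  Cov = 242.2050 / 6 = 40.3675
Σ(R_m − R̄_m)² = 146.9950  ⇒  Var(R_m) = 146.9950 / 6 = 24.4992
β = Cov / Var(R_m) = 40.3675 / 24.4992 = 1.6477
E(R) = R_f + β × MRP = 3.01% + 1.6477 × 6.23% = 13.28%

13.28%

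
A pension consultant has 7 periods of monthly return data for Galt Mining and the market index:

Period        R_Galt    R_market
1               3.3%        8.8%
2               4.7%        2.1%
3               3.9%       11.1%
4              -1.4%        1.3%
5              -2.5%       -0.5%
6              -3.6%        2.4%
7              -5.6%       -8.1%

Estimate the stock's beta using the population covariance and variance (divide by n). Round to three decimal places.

0.513

Mean R_i = (3.3 + 4.7 + 3.9 − 1.4 − 2.5 − 3.6 − 5.6) / 7 = -0.1714%
Mean R_m = (8.8 + 2.1 + 11.1 + 1.3 − 0.5 + 2.4 − 8.1) / 7 = 2.4429%
Σ(R_i − R̄_i)(R_m − R̄_m) = 121.2814  ⇒  Cov = 121.2814 / 7 = 17.3259
Σ(R_m − R̄_m)² = 236.5971  ⇒  Var(R_m) = 236.5971 / 7 = 33.7996
β = Cov / Var(R_m) = 17.3259 / 33.7996 = 0.5126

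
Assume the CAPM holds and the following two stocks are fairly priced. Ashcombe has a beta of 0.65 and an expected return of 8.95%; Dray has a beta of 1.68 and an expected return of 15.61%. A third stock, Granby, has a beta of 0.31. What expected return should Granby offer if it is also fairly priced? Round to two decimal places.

6.75%

MRP (SML slope) = (15.61% − 8.95%) / (1.68 − 0.65) = 6.66% / 1.03 = 6.4660%
R_f (intercept) = 8.95% − 0.65 × 6.4660% = 4.7471%
E(R_Granby) = R_f + β × MRP = 4.7471% + 0.31 × 6.4660% = 6.75%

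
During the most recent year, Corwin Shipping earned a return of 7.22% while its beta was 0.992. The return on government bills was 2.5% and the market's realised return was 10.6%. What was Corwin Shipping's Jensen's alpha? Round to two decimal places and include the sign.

-3.32%

Market excess return = 10.6% − 2.5% = 8.10%
CAPM benchmark = R_f + β(R_m − R_f) = 2.5% + 0.992 × 8.1% = 10.5352%
α = actual − benchmark = 7.22% − 10.5352% = -3.32%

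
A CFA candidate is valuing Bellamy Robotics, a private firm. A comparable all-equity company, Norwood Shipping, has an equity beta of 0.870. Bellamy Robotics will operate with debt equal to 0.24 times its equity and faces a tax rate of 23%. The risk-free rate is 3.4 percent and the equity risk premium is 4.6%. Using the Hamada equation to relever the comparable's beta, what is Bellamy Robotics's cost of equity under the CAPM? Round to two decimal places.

β_L = β_U × [1 + (1 − t)(D/E)] = 0.870 × [1 + (1 − 0.23) × 0.24]
    = 0.870 × [1 + 0.77 × 0.24] = 0.870 × 1.1848 = 1.0308
E(R) = R_f + β_L × MRP = 3.4% + 1.0308 × 4.6% = 8.14%

8.14%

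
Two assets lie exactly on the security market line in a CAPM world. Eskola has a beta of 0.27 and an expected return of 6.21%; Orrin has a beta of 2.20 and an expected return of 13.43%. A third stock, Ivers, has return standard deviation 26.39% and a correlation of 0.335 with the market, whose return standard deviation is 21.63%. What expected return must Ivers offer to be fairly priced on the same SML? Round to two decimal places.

6.73%

MRP = (13.43% − 6.21%) / (2.20 − 0.27) = 3.7409%
R_f = 6.21% − 0.27 × 3.7409% = 5.2000%
β_Ivers = ρ·σ_i/σ_m = 0.335 × 26.39 / 21.63 = 0.4087
E(R_Ivers) = R_f + β × MRP = 5.2000% + 0.4087 × 3.7409% = 6.73%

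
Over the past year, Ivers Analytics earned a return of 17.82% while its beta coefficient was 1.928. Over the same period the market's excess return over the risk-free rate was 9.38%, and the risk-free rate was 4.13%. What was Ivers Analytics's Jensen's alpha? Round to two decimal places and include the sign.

CAPM benchmark = R_f + β(R_m − R_f) = 4.13% + 1.928 × 9.38% = 22.21464%
α = actual − benchmark = 17.82% − 22.21464% = -4.39%

-4.39%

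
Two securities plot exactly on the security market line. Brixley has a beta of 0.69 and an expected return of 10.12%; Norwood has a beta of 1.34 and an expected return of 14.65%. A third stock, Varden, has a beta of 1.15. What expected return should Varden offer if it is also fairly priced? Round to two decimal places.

MRP (SML slope) = (14.65% − 10.12%) / (1.34 − 0.69) = 4.53% / 0.65 = 6.9692%
R_f (intercept) = 10.12% − 0.69 × 6.9692% = 5.3113%
E(R_Varden) = R_f + β × MRP = 5.3113% + 1.15 × 6.9692% = 13.33%

13.33%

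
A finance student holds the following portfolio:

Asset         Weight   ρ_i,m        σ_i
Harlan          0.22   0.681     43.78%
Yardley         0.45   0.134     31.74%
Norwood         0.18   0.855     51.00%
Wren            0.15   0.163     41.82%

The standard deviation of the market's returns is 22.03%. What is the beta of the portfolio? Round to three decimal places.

0.787

β_Harlan = 0.681 × 43.78% / 22.03% = 1.3533
β_Yardley = 0.134 × 31.74% / 22.03% = 0.1931
β_Norwood = 0.855 × 51.00% / 22.03% = 1.9793
β_Wren = 0.163 × 41.82% / 22.03% = 0.3094
β_P = Σ w_i β_i = 0.22×1.3533 + 0.45×0.1931 + 0.18×1.9793 + 0.15×0.3094 = 0.7873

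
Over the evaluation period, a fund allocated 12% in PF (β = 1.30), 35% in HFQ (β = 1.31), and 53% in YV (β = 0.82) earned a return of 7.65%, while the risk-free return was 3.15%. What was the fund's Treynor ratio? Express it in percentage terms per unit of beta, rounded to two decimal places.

β_P = 0.12×1.30 + 0.35×1.31 + 0.53×0.82 = 1.0491
Treynor = (R_P − R_f) / β_P = (7.65% − 3.15%) / 1.0491 = 4.50% / 1.0491 = 4.29%

4.29%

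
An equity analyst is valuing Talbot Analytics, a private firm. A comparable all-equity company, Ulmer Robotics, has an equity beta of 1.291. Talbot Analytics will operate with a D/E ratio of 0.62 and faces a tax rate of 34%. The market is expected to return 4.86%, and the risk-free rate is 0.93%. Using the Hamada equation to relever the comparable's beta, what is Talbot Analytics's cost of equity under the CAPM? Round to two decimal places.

8.08%

β_L = β_U × [1 + (1 − t)(D/E)] = 1.291 × [1 + (1 − 0.34) × 0.62]
    = 1.291 × [1 + 0.66 × 0.62] = 1.291 × 1.4092 = 1.8193
MRP = 4.86% − 0.93% = 3.93%
E(R) = R_f + β_L × MRP = 0.93% + 1.8193 × 3.93% = 8.08%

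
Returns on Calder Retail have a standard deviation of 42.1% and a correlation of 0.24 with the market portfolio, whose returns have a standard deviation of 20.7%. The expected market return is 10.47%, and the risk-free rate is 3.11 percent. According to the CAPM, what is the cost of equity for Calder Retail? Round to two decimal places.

6.70%

β = ρ × σ_i / σ_m = 0.24 × 42.1% / 20.7% = 0.4881
MRP = 10.47% − 3.11% = 7.36%
E(R) = 3.11% + 0.4881 × 7.36% = 6.70%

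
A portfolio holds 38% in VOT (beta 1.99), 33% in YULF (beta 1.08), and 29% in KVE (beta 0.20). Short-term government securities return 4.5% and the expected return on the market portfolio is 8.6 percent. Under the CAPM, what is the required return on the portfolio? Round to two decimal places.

9.30%

β_P = Σ w_i β_i = 0.38×1.99 + 0.33×1.08 + 0.29×0.20 = 1.1706
MRP = 8.6% − 4.5% = 4.10%
E(R_P) = R_f + β_P × MRP = 4.5% + 1.1706 × 4.1% = 9.30%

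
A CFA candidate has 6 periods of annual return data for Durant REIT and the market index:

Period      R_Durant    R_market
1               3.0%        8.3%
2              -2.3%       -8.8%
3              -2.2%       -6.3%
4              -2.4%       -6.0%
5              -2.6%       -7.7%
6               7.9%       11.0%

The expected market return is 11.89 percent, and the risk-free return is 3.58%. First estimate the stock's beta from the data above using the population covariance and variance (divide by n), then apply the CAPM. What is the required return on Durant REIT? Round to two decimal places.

Mean R_i = (3.0 − 2.3 − 2.2 − 2.4 − 2.6 + 7.9) / 6 = 0.2333%
Mean R_m = (8.3 − 8.8 − 6.3 − 6.0 − 7.7 + 11.0) / 6 = -1.5833%
Σ(R_i − R̄_i)(R_m − R̄_m) = 182.5367  ⇒  Cov = 182.5367 / 6 = 30.4228
Σ(R_m − R̄_m)² = 387.2683  ⇒  Var(R_m) = 387.2683 / 6 = 64.5447
β = Cov / Var(R_m) = 30.4228 / 64.5447 = 0.4713
MRP = 11.89% − 3.58% = 8.31%
E(R) = R_f + β × MRP = 3.58% + 0.4713 × 8.31% = 7.50%

7.50%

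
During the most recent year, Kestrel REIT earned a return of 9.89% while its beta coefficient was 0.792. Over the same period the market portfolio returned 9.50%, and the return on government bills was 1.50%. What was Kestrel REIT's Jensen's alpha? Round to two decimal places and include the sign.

+2.05%

Market excess return = 9.50% − 1.50% = 8.00%
CAPM benchmark = R_f + β(R_m − R_f) = 1.50% + 0.792 × 8.00% = 7.83600%
α = actual − benchmark = 9.89% − 7.83600% = +2.05%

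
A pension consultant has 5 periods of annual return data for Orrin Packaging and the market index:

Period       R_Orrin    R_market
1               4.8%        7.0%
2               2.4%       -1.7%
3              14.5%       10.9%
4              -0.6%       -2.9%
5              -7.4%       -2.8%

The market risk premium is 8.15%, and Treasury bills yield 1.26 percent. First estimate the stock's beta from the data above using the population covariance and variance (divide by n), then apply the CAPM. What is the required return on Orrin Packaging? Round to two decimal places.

10.22%

Mean R_i = (4.8 + 2.4 + 14.5 − 0.6 − 7.4) / 5 = 2.7400%
Mean R_m = (7.0 − 1.7 + 10.9 − 2.9 − 2.8) / 5 = 2.1000%
Σ(R_i − R̄_i)(R_m − R̄_m) = 181.2600  ⇒  Cov = 181.2600 / 5 = 36.2520
Σ(R_m − R̄_m)² = 164.9000  ⇒  Var(R_m) = 164.9000 / 5 = 32.9800
β = Cov / Var(R_m) = 36.2520 / 32.9800 = 1.0992
E(R) = R_f + β × MRP = 1.26% + 1.0992 × 8.15% = 10.22%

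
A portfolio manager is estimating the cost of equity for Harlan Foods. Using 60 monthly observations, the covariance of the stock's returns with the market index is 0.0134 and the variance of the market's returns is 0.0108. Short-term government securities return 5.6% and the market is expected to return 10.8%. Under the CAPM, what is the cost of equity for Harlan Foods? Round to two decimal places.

β = Cov(R_i, R_m) / Var(R_m) = 0.0134 / 0.0108 = 1.2407
MRP = 10.8% − 5.6% = 5.20%
E(R) = R_f + β × MRP = 5.6% + 1.2407 × 5.2% = 12.05%

12.05%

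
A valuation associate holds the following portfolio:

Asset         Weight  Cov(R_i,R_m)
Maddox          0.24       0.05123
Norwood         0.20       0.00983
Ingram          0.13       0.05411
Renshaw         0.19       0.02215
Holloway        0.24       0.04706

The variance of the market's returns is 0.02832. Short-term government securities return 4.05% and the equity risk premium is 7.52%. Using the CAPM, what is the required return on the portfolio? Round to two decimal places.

β_Maddox = 0.05123 / 0.02832 = 1.8090
β_Norwood = 0.00983 / 0.02832 = 0.3471
β_Ingram = 0.05411 / 0.02832 = 1.9107
β_Renshaw = 0.02215 / 0.02832 = 0.7821
β_Holloway = 0.04706 / 0.02832 = 1.6617
β_P = Σ w_i β_i = 0.24×1.8090 + 0.20×0.3471 + 0.13×1.9107 + 0.19×0.7821 + 0.24×1.6617 = 1.2994
E(R_P) = R_f + β_P × MRP = 4.05% + 1.2994 × 7.52% = 13.82%

13.82%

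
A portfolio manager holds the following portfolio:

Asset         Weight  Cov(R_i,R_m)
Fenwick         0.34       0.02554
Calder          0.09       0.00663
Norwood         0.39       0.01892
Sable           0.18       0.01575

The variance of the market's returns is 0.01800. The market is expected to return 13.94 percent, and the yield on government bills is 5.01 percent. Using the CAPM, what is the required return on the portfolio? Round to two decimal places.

β_Fenwick = 0.02554 / 0.01800 = 1.4189
β_Calder = 0.00663 / 0.01800 = 0.3683
β_Norwood = 0.01892 / 0.01800 = 1.0511
β_Sable = 0.01575 / 0.01800 = 0.8750
β_P = Σ w_i β_i = 0.34×1.4189 + 0.09×0.3683 + 0.39×1.0511 + 0.18×0.8750 = 1.0830
MRP = 13.94% − 5.01% = 8.93%
E(R_P) = R_f + β_P × MRP = 5.01% + 1.0830 × 8.93% = 14.68%

14.68%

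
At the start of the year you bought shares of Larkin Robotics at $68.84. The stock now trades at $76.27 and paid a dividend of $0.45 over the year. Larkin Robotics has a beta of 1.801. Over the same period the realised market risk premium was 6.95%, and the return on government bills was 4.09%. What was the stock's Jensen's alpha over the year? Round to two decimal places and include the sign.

-5.16%

Realised HPR = (P1 + D1 − P0) / P0 = (76.27 + 0.45 − 68.84) / 68.84 = 7.88 / 68.84 = 11.4468%
CAPM required = R_f + β·MRP = 4.09% + 1.801 × 6.95% = 16.60695%
α = realised − required = 11.4468% − 16.60695% = -5.16%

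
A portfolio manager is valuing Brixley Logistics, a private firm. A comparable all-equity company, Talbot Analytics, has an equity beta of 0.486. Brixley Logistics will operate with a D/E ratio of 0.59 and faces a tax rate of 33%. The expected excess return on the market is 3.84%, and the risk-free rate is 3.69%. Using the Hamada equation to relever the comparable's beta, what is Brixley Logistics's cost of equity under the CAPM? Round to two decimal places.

6.29%

β_L = β_U × [1 + (1 − t)(D/E)] = 0.486 × [1 + (1 − 0.33) × 0.59]
    = 0.486 × [1 + 0.67 × 0.59] = 0.486 × 1.3953 = 0.6781
E(R) = R_f + β_L × MRP = 3.69% + 0.6781 × 3.84% = 6.29%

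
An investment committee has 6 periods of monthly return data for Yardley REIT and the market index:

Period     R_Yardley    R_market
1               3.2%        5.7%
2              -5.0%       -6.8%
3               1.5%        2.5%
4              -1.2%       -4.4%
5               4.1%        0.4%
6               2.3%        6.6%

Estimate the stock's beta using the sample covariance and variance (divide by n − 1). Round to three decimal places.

Mean R_i = (3.2 − 5.0 + 1.5 − 1.2 + 4.1 + 2.3) / 6 = 0.8167%
Mean R_m = (5.7 − 6.8 + 2.5 − 4.4 + 0.4 + 6.6) / 6 = 0.6667%
Σ(R_i − R̄_i)(R_m − R̄_m) = 74.8233  ⇒  Cov = 74.8233 / 5 = 14.9647
Σ(R_m − R̄_m)² = 145.3933  ⇒  Var(R_m) = 145.3933 / 5 = 29.0787
β = Cov / Var(R_m) = 14.9647 / 29.0787 = 0.5146

0.515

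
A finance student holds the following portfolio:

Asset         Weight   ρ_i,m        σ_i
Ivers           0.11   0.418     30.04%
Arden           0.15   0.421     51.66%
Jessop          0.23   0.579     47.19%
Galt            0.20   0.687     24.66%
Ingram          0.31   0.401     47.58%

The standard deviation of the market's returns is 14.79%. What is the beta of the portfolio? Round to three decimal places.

1.368

β_Ivers = 0.418 × 30.04% / 14.79% = 0.8490
β_Arden = 0.421 × 51.66% / 14.79% = 1.4705
β_Jessop = 0.579 × 47.19% / 14.79% = 1.8474
β_Galt = 0.687 × 24.66% / 14.79% = 1.1455
β_Ingram = 0.401 × 47.58% / 14.79% = 1.2900
β_P = Σ w_i β_i = 0.11×0.8490 + 0.15×1.4705 + 0.23×1.8474 + 0.20×1.1455 + 0.31×1.2900 = 1.3679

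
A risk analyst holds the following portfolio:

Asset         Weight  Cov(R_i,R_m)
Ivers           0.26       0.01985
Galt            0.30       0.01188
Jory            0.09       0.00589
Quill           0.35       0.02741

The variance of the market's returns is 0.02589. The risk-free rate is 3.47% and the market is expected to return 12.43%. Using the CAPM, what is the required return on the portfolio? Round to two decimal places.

9.99%

β_Ivers = 0.01985 / 0.02589 = 0.7667
β_Galt = 0.01188 / 0.02589 = 0.4589
β_Jory = 0.00589 / 0.02589 = 0.2275
β_Quill = 0.02741 / 0.02589 = 1.0587
β_P = Σ w_i β_i = 0.26×0.7667 + 0.30×0.4589 + 0.09×0.2275 + 0.35×1.0587 = 0.7280
MRP = 12.43% − 3.47% = 8.96%
E(R_P) = R_f + β_P × MRP = 3.47% + 0.7280 × 8.96% = 9.99%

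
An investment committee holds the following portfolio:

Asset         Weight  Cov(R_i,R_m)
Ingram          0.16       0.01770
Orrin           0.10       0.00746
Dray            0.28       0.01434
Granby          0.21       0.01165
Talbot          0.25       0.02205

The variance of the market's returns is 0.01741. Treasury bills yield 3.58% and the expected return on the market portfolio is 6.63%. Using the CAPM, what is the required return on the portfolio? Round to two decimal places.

β_Ingram = 0.01770 / 0.01741 = 1.0167
β_Orrin = 0.00746 / 0.01741 = 0.4285
β_Dray = 0.01434 / 0.01741 = 0.8237
β_Granby = 0.01165 / 0.01741 = 0.6692
β_Talbot = 0.02205 / 0.01741 = 1.2665
β_P = Σ w_i β_i = 0.16×1.0167 + 0.10×0.4285 + 0.28×0.8237 + 0.21×0.6692 + 0.25×1.2665 = 0.8933
MRP = 6.63% − 3.58% = 3.05%
E(R_P) = R_f + β_P × MRP = 3.58% + 0.8933 × 3.05% = 6.30%

6.30%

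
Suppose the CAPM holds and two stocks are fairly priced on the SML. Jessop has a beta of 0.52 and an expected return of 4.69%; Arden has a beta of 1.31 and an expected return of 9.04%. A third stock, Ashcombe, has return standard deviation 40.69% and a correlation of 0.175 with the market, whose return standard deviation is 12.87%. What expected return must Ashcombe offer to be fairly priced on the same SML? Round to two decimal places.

4.87%

MRP = (9.04% − 4.69%) / (1.31 − 0.52) = 5.5063%
R_f = 4.69% − 0.52 × 5.5063% = 1.8267%
β_Ashcombe = ρ·σ_i/σ_m = 0.175 × 40.69 / 12.87 = 0.5533
E(R_Ashcombe) = R_f + β × MRP = 1.8267% + 0.5533 × 5.5063% = 4.87%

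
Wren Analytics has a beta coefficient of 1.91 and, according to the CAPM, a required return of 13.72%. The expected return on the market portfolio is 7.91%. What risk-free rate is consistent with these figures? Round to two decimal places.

E(R) = R_f + β(E(R_m) − R_f) = R_f(1 − β) + β·E(R_m)
13.72% = R_f × (1 − 1.91) + 1.91 × 7.91%
13.72% = R_f × -0.91 + 15.1081%
R_f = (13.72% − 15.1081%) / -0.91 = 1.53%

1.53%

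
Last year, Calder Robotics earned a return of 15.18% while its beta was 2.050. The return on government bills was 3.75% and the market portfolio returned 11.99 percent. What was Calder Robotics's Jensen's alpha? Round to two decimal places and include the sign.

Market excess return = 11.99% − 3.75% = 8.24%
CAPM benchmark = R_f + β(R_m − R_f) = 3.75% + 2.050 × 8.24% = 20.64200%
α = actual − benchmark = 15.18% − 20.64200% = -5.46%

-5.46%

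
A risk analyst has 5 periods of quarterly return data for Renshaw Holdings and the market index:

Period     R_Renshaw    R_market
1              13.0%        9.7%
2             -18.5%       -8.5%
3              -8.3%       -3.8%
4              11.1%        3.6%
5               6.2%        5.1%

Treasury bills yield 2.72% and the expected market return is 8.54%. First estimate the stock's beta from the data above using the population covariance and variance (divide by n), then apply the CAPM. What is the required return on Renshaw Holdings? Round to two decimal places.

Mean R_i = (13.0 − 18.5 − 8.3 + 11.1 + 6.2) / 5 = 0.7000%
Mean R_m = (9.7 − 8.5 − 3.8 + 3.6 + 5.1) / 5 = 1.2200%
Σ(R_i − R̄_i)(R_m − R̄_m) = 382.2000  ⇒  Cov = 382.2000 / 5 = 76.4400
Σ(R_m − R̄_m)² = 212.3080  ⇒  Var(R_m) = 212.3080 / 5 = 42.4616
β = Cov / Var(R_m) = 76.4400 / 42.4616 = 1.8002
MRP = 8.54% − 2.72% = 5.82%
E(R) = R_f + β × MRP = 2.72% + 1.8002 × 5.82% = 13.20%

13.20%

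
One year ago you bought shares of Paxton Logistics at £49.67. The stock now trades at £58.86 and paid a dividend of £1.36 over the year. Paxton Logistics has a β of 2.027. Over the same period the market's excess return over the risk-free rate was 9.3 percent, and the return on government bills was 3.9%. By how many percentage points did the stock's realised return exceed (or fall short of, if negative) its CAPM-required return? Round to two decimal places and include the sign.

Realised HPR = (P1 + D1 − P0) / P0 = (58.86 + 1.36 − 49.67) / 49.67 = 10.55 / 49.67 = 21.2402%
CAPM required = R_f + β·MRP = 3.9% + 2.027 × 9.3% = 22.7511%
α = realised − required = 21.2402% − 22.7511% = -1.51%

-1.51%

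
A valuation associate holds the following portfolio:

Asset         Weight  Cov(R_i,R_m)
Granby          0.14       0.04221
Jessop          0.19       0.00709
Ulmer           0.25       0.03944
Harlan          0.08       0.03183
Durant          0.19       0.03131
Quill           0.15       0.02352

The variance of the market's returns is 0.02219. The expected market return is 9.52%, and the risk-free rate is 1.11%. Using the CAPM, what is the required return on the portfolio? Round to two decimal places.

12.15%

β_Granby = 0.04221 / 0.02219 = 1.9022
β_Jessop = 0.00709 / 0.02219 = 0.3195
β_Ulmer = 0.03944 / 0.02219 = 1.7774
β_Harlan = 0.03183 / 0.02219 = 1.4344
β_Durant = 0.03131 / 0.02219 = 1.4110
β_Quill = 0.02352 / 0.02219 = 1.0599
β_P = Σ w_i β_i = 0.14×1.9022 + 0.19×0.3195 + 0.25×1.7774 + 0.08×1.4344 + 0.19×1.4110 + 0.15×1.0599 = 1.3132
MRP = 9.52% − 1.11% = 8.41%
E(R_P) = R_f + β_P × MRP = 1.11% + 1.3132 × 8.41% = 12.15%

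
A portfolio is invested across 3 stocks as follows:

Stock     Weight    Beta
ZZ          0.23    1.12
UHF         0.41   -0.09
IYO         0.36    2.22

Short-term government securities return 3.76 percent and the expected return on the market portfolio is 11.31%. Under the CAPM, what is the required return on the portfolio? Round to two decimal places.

11.46%

β_P = Σ w_i β_i = 0.23×1.12 + 0.41×-0.09 + 0.36×2.22 = 1.0199
MRP = 11.31% − 3.76% = 7.55%
E(R_P) = R_f + β_P × MRP = 3.76% + 1.0199 × 7.55% = 11.46%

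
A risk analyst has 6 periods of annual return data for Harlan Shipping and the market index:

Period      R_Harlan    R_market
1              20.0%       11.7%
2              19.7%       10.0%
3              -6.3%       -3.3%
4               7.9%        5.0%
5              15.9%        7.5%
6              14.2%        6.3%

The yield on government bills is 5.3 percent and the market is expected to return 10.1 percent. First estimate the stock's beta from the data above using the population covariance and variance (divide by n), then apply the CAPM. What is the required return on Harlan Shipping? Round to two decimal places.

Mean R_i = (20.0 + 19.7 − 6.3 + 7.9 + 15.9 + 14.2) / 6 = 11.9000%
Mean R_m = (11.7 + 10.0 − 3.3 + 5.0 + 7.5 + 6.3) / 6 = 6.2000%
Σ(R_i − R̄_i)(R_m − R̄_m) = 257.3200  ⇒  Cov = 257.3200 / 6 = 42.8867
Σ(R_m − R̄_m)² = 138.0800  ⇒  Var(R_m) = 138.0800 / 6 = 23.0133
β = Cov / Var(R_m) = 42.8867 / 23.0133 = 1.8636
MRP = 10.1% − 5.3% = 4.80%
E(R) = R_f + β × MRP = 5.3% + 1.8636 × 4.8% = 14.25%

14.25%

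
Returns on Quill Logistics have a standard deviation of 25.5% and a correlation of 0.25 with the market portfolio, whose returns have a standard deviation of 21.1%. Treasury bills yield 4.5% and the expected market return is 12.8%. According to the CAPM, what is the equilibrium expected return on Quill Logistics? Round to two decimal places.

β = ρ × σ_i / σ_m = 0.25 × 25.5% / 21.1% = 0.3021
MRP = 12.8% − 4.5% = 8.30%
E(R) = 4.5% + 0.3021 × 8.3% = 7.01%

7.01%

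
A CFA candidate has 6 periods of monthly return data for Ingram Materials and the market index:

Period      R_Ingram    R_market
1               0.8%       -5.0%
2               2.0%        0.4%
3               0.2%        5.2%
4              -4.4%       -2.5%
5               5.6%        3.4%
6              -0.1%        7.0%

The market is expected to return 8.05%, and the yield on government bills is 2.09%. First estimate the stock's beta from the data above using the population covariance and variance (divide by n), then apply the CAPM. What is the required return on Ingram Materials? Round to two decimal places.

Mean R_i = (0.8 + 2.0 + 0.2 − 4.4 + 5.6 − 0.1) / 6 = 0.6833%
Mean R_m = (-5.0 + 0.4 + 5.2 − 2.5 + 3.4 + 7.0) / 6 = 1.4167%
Σ(R_i − R̄_i)(R_m − R̄_m) = 21.3717  ⇒  Cov = 21.3717 / 6 = 3.5620
Σ(R_m − R̄_m)² = 106.9683  ⇒  Var(R_m) = 106.9683 / 6 = 17.8281
β = Cov / Var(R_m) = 3.5620 / 17.8281 = 0.1998
MRP = 8.05% − 2.09% = 5.96%
E(R) = R_f + β × MRP = 2.09% + 0.1998 × 5.96% = 3.28%

3.28%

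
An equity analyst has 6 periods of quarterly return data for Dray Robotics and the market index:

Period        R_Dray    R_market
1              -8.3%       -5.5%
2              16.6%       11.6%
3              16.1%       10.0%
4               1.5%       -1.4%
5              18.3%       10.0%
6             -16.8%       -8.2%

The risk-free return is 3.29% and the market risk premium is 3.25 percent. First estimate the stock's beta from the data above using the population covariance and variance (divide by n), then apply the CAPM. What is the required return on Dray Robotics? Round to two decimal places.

Mean R_i = (-8.3 + 16.6 + 16.1 + 1.5 + 18.3 − 16.8) / 6 = 4.5667%
Mean R_m = (-5.5 + 11.6 + 10.0 − 1.4 + 10.0 − 8.2) / 6 = 2.7500%
Σ(R_i − R̄_i)(R_m − R̄_m) = 642.5200  ⇒  Cov = 642.5200 / 6 = 107.0867
Σ(R_m − R̄_m)² = 388.6350  ⇒  Var(R_m) = 388.6350 / 6 = 64.7725
β = Cov / Var(R_m) = 107.0867 / 64.7725 = 1.6533
E(R) = R_f + β × MRP = 3.29% + 1.6533 × 3.25% = 8.66%

8.66%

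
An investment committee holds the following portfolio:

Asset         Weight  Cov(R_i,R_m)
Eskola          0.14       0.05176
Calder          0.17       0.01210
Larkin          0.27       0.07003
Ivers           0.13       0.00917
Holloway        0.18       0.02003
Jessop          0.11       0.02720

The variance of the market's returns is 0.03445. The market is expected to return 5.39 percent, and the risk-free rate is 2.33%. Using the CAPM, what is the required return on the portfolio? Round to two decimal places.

5.53%

β_Eskola = 0.05176 / 0.03445 = 1.5025
β_Calder = 0.01210 / 0.03445 = 0.3512
β_Larkin = 0.07003 / 0.03445 = 2.0328
β_Ivers = 0.00917 / 0.03445 = 0.2662
β_Holloway = 0.02003 / 0.03445 = 0.5814
β_Jessop = 0.02720 / 0.03445 = 0.7896
β_P = Σ w_i β_i = 0.14×1.5025 + 0.17×0.3512 + 0.27×2.0328 + 0.13×0.2662 + 0.18×0.5814 + 0.11×0.7896 = 1.0450
MRP = 5.39% − 2.33% = 3.06%
E(R_P) = R_f + β_P × MRP = 2.33% + 1.0450 × 3.06% = 5.53%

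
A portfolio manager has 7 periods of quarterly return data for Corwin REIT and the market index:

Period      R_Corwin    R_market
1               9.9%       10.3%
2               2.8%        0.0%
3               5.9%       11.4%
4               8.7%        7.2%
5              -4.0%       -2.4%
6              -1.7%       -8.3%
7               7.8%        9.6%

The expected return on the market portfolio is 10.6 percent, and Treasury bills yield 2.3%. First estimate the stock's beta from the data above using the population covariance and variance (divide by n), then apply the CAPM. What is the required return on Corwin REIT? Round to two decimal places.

Mean R_i = (9.9 + 2.8 + 5.9 + 8.7 − 4.0 − 1.7 + 7.8) / 7 = 4.2000%
Mean R_m = (10.3 + 0.0 + 11.4 + 7.2 − 2.4 − 8.3 + 9.6) / 7 = 3.9714%
Σ(R_i − R̄_i)(R_m − R̄_m) = 213.7000  ⇒  Cov = 213.7000 / 7 = 30.5286
Σ(R_m − R̄_m)² = 344.2943  ⇒  Var(R_m) = 344.2943 / 7 = 49.1849
β = Cov / Var(R_m) = 30.5286 / 49.1849 = 0.6207
MRP = 10.6% − 2.3% = 8.30%
E(R) = R_f + β × MRP = 2.3% + 0.6207 × 8.3% = 7.45%

7.45%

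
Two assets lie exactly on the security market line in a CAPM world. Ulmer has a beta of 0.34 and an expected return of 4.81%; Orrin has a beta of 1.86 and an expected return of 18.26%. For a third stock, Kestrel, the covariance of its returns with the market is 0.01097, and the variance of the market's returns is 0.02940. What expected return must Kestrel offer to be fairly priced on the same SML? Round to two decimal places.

5.10%

MRP = (18.26% − 4.81%) / (1.86 − 0.34) = 8.8487%
R_f = 4.81% − 0.34 × 8.8487% = 1.8014%
β_Kestrel = Cov / Var(R_m) = 0.01097 / 0.02940 = 0.3731
E(R_Kestrel) = R_f + β × MRP = 1.8014% + 0.3731 × 8.8487% = 5.10%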